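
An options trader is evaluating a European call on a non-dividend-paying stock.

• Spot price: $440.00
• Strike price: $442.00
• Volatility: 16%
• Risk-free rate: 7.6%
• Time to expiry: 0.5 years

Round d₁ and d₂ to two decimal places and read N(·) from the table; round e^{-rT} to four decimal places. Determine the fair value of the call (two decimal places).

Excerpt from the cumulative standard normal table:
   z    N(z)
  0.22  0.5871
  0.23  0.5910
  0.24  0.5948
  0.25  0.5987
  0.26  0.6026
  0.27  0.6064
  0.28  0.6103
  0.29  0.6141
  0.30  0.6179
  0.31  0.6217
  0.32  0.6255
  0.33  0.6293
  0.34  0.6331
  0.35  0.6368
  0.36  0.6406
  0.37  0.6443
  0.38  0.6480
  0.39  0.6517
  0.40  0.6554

$27.10

σ√T = 0.16 × 0.7071 = 0.1131
d₁ = [ln(440/442) + (0.076 + 0.16²/2)·0.5] / 0.1131 = [-0.0045 + 0.0444] / 0.1131 = 0.3524 ⇒ 0.35
d₂ = d₁ − σ√T = 0.3524 − 0.1131 = 0.2392 ⇒ 0.24
e^(−rT) = e^(−0.076·0.5) = 0.9627
C = 440·N(0.35) − 442·0.9627·N(0.24) = 440·0.6368 − 442·0.9627·0.5948 = 280.1920 − 253.0954 = 27.0966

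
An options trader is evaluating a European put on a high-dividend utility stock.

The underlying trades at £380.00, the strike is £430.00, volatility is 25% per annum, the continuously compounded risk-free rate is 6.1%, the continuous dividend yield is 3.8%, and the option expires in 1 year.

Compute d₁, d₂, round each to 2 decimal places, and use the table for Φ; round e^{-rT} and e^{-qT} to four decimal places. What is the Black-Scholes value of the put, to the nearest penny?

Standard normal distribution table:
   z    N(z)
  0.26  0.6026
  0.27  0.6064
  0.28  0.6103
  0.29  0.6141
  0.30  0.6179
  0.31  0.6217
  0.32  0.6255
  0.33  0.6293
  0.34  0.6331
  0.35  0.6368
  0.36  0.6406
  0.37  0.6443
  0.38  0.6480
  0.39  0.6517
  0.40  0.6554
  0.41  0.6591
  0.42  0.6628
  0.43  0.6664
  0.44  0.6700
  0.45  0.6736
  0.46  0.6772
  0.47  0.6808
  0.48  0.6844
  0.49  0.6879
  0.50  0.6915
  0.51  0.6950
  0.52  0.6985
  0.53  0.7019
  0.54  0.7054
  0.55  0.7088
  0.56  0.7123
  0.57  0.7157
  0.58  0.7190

σ√T = 0.25 × 1.0000 = 0.2500
ln(S/K) + (r − q + σ²/2)T = ln(380/430) + (0.061 − 0.038 + 0.25²/2)·1 = -0.1236 + 0.0542 = -0.0694
d₁ = -0.0694 / 0.2500 = -0.2775 which rounds to -0.28
d₂ = d₁ − σ√T = -0.2775 − 0.2500 = -0.5275 which rounds to -0.53
exp(−qT) = exp(−0.038·1) = 0.9627;  exp(−rT) = exp(−0.061·1) = 0.9408
N(−d₂) = N(0.53) = 0.7019;  N(−d₁) = N(0.28) = 0.6103
P = 430·0.9408·0.7019 − 380·0.9627·0.6103 = 283.9494 − 223.2636 = 60.6858

£60.69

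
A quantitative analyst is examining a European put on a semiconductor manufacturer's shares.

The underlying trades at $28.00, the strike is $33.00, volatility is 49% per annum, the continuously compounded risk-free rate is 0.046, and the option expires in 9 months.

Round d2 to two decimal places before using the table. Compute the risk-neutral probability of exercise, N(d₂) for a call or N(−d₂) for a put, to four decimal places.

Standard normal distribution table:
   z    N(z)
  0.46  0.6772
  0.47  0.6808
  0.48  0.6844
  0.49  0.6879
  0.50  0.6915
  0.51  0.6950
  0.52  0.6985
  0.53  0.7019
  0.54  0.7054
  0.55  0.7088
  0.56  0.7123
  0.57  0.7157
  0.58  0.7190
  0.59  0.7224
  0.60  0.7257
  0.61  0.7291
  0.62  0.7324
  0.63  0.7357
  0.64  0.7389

σ√T = 0.49 × 0.8660 = 0.4244
d₁ = [ln(28/33) + (0.046 + 0.49²/2)·0.75] / 0.4244 = [-0.1643 + 0.1245] / 0.4244 = -0.0937 ≈ -0.09
d₂ = d₁ − σ√T = -0.0937 − 0.4244 = -0.5181 ≈ -0.52
Risk-neutral Pr[S_T < K] = N(−d₂) = N(0.52) = 0.6985

0.6985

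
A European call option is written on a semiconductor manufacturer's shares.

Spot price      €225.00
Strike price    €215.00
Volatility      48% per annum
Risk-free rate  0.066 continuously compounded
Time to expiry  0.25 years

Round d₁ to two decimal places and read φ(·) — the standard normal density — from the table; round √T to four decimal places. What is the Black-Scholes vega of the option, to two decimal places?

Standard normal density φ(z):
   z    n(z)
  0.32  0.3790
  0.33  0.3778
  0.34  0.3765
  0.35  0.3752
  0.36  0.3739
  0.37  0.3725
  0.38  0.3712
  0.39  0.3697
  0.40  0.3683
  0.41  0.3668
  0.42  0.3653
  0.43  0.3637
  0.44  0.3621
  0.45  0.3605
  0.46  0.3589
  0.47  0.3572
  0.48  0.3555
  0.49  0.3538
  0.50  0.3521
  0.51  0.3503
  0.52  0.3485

σ√T = 0.48 × 0.5000 = 0.2400
d₁ = [ln(225/215) + (0.066 + ½·0.48²)·0.25] / (σ√T) = (0.0455 + 0.0453) / 0.2400 = 0.3782 ≈ 0.38
√T = √0.25 = 0.5000
φ(d₁) = φ(0.38) = 0.3712
vega = S·φ(d₁)·√T = 225·0.3712·0.5000 = 41.7600

41.76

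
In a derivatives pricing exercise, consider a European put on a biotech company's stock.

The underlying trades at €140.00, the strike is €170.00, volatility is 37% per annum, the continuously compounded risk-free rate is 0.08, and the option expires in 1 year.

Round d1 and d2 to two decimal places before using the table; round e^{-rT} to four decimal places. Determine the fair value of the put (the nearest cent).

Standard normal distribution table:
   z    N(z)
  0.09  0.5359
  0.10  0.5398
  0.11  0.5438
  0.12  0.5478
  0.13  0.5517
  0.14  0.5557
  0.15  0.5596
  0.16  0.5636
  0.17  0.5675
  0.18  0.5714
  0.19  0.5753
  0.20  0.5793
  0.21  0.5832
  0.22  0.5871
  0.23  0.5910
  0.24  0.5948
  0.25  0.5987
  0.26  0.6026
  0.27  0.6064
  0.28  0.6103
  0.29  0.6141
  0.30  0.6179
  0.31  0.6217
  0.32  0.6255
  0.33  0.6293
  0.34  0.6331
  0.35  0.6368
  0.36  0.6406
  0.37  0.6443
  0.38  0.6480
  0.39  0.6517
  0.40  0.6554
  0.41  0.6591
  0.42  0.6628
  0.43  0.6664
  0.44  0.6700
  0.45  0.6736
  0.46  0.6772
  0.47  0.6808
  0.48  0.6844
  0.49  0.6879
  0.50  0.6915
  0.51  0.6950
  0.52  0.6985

T = 1;  σ√T = 0.3700
d₁ = [ln(140/170) + (0.08 + 0.37²/2)·1] / 0.3700 = [-0.1942 + 0.1484] / 0.3700 = -0.1235 which rounds to -0.12
d₂ = d₁ − σ√T = -0.1235 − 0.3700 = -0.4935 which rounds to -0.49
exp(−rT) = exp(−0.08·1) = 0.9231
N(−d₂) = N(0.49) = 0.6879;  N(−d₁) = N(0.12) = 0.5478
P = 170·0.9231·0.6879 − 140·0.5478 = 107.9501 − 76.6920 = 31.2581

€31.26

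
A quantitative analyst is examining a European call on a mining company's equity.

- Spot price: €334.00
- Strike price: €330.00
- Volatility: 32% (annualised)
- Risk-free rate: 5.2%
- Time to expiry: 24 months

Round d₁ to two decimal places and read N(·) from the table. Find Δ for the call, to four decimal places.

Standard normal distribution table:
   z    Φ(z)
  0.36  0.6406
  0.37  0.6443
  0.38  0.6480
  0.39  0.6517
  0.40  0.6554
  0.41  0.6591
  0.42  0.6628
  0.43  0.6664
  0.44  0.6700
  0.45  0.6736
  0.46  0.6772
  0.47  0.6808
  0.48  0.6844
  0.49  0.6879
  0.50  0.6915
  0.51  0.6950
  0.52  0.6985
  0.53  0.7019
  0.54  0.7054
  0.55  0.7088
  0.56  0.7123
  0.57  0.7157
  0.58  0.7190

T = 2;  σ√T = 0.4525
ln(S/K) + (r + σ²/2)T = ln(334/330) + (0.052 + 0.32²/2)·2 = 0.0120 + 0.2064 = 0.2184
d₁ = 0.2184 / 0.4525 = 0.4827 which rounds to 0.48
N(d₁) = N(0.48) = 0.6844
Δ_call = N(d₁) = 0.6844

0.6844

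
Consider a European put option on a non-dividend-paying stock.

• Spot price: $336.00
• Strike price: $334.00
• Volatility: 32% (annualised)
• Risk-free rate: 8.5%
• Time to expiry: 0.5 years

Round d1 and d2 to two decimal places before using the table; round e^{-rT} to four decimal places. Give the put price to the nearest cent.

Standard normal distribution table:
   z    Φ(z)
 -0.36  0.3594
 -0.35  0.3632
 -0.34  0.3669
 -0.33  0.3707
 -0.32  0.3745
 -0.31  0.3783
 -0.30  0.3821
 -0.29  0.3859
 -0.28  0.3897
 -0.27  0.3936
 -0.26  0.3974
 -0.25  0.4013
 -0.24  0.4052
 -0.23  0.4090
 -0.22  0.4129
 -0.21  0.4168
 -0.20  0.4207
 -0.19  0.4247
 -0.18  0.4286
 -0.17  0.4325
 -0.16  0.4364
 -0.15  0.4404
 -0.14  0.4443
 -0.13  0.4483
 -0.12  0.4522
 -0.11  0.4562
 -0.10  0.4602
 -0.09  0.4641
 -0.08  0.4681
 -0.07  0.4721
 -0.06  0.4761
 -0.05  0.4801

T = 0.5;  σ√T = 0.2263
ln(S/K) + (r + σ²/2)T = ln(336/334) + (0.085 + 0.32²/2)·0.5 = 0.0060 + 0.0681 = 0.0741
d₁ = 0.0741 / 0.2263 = 0.3273 → 0.33
d₂ = d₁ − σ√T = 0.3273 − 0.2263 = 0.1011 → 0.10
e^(−rT) = e^(−0.085·0.5) = 0.9584
N(−d₂) = N(-0.10) = 0.4602;  N(−d₁) = N(-0.33) = 0.3707
P = 334·0.9584·0.4602 − 336·0.3707 = 147.3126 − 124.5552 = 22.7574

$22.76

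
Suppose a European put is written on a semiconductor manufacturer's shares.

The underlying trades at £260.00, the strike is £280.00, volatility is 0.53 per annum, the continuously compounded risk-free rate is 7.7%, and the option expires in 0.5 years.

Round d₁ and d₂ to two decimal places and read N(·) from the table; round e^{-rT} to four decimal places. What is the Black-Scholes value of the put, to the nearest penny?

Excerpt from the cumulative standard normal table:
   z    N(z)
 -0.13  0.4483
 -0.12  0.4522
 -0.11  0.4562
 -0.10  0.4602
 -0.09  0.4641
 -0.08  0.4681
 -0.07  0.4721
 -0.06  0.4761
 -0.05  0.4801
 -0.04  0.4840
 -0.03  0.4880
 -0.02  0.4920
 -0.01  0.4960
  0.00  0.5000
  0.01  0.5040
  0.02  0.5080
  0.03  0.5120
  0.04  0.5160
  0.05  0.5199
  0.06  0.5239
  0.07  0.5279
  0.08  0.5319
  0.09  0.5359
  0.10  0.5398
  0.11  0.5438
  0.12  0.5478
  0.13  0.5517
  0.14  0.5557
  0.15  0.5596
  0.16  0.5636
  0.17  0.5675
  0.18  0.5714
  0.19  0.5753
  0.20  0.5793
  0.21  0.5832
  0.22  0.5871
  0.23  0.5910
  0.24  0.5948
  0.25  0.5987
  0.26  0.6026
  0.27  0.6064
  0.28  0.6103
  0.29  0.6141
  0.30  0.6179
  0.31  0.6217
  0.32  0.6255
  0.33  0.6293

σ√T = 0.53 × 0.7071 = 0.3748
d₁ = [ln(260/280) + (0.077 + ½·0.53²)·0.5] / (σ√T) = (-0.0741 + 0.1087) / 0.3748 = 0.0924 ≈ 0.09
d₂ = 0.0924 − 0.3748 = -0.2824 ≈ -0.28
exp(−rT) = exp(−0.077·0.5) = 0.9622
P = 280·0.9622·N(0.28) − 260·N(-0.09) = 280·0.9622·0.6103 − 260·0.4641 = 164.4246 − 120.6660 = 43.7586

£43.76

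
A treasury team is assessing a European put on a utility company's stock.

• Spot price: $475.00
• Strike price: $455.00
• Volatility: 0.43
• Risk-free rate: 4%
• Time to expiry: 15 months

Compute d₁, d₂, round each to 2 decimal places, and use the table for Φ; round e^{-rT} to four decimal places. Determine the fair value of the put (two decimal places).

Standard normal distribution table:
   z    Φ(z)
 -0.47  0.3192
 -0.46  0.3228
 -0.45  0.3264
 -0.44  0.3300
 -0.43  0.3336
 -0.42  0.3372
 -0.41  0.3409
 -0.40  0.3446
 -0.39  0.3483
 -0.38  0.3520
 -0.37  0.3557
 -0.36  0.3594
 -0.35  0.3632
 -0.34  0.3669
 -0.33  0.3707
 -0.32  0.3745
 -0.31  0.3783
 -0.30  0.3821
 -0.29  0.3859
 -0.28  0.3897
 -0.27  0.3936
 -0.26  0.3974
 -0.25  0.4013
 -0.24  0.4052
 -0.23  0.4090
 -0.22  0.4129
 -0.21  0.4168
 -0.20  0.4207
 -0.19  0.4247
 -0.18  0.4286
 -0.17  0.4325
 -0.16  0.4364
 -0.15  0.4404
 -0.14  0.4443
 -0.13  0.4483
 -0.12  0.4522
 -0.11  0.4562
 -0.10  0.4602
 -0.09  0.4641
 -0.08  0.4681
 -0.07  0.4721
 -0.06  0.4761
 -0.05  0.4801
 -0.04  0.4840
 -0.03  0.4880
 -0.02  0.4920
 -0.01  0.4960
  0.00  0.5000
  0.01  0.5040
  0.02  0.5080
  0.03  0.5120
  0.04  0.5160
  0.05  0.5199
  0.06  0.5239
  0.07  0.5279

$66.55

T = 1.25;  σ√T = 0.4808
d₁ = [ln(475/455) + (0.04 + ½·0.43²)·1.25] / (σ√T) = (0.0430 + 0.1656) / 0.4808 = 0.4339 which rounds to 0.43
d₂ = 0.4339 − 0.4808 = -0.0469 which rounds to -0.05
e^(−rT) = e^(−0.04·1.25) = 0.9512
N(−d₂) = N(0.05) = 0.5199;  N(−d₁) = N(-0.43) = 0.3336
P = 455·0.9512·0.5199 − 475·0.3336 = 225.0106 − 158.4600 = 66.5506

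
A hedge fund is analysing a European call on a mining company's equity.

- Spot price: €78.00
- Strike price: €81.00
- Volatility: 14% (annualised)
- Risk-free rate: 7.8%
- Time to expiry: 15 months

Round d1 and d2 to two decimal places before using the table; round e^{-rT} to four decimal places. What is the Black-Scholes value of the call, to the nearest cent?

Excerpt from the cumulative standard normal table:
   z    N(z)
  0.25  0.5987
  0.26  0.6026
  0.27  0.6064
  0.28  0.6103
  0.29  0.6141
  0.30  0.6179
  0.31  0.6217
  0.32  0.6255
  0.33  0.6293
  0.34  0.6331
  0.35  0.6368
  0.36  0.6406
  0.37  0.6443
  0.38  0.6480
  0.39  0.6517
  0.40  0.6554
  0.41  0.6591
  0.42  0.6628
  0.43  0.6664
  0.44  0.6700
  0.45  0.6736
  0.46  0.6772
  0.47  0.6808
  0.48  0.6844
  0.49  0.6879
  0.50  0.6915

σ√T = 0.14·√1.25 = 0.1565
d₁ = [ln(78/81) + (0.078 + ½·0.14²)·1.25] / (σ√T) = (-0.0377 + 0.1098) / 0.1565 = 0.4601 ≈ 0.46
d₂ = 0.4601 − 0.1565 = 0.3035 ≈ 0.30
exp(−rT) = exp(−0.078·1.25) = 0.9071
C = 78·N(0.46) − 81·0.9071·N(0.30) = 78·0.6772 − 81·0.9071·0.6179 = 52.8216 − 45.4003 = 7.4213

€7.42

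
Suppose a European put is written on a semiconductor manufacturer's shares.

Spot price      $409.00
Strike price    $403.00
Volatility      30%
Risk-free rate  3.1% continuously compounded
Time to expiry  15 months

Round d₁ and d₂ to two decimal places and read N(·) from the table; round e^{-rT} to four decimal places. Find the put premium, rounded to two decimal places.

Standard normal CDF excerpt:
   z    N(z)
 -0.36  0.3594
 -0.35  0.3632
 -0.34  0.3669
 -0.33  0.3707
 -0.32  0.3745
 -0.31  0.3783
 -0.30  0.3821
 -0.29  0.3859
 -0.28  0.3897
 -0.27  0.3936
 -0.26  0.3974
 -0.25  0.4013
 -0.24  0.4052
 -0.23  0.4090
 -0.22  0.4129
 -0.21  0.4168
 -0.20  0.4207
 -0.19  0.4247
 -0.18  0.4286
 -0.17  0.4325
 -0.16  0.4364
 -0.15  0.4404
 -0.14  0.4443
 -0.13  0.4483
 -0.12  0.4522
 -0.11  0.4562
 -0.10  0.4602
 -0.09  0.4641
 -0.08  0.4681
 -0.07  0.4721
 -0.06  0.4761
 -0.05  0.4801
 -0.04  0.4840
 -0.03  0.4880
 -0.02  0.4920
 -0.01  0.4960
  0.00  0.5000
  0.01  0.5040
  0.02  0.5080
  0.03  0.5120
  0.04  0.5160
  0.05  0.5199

T = 1.25;  σ√T = 0.3354
d₁ = [ln(409/403) + (0.031 + 0.3²/2)·1.25] / 0.3354 = [0.0148 + 0.0950] / 0.3354 = 0.3273 ⇒ 0.33
d₂ = d₁ − σ√T = 0.3273 − 0.3354 = -0.0081 ⇒ -0.01
exp(−rT) = exp(−0.031·1.25) = 0.9620
N(−d₂) = N(0.01) = 0.5040;  N(−d₁) = N(-0.33) = 0.3707
P = 403·0.9620·0.5040 − 409·0.3707 = 195.3937 − 151.6163 = 43.7774

$43.78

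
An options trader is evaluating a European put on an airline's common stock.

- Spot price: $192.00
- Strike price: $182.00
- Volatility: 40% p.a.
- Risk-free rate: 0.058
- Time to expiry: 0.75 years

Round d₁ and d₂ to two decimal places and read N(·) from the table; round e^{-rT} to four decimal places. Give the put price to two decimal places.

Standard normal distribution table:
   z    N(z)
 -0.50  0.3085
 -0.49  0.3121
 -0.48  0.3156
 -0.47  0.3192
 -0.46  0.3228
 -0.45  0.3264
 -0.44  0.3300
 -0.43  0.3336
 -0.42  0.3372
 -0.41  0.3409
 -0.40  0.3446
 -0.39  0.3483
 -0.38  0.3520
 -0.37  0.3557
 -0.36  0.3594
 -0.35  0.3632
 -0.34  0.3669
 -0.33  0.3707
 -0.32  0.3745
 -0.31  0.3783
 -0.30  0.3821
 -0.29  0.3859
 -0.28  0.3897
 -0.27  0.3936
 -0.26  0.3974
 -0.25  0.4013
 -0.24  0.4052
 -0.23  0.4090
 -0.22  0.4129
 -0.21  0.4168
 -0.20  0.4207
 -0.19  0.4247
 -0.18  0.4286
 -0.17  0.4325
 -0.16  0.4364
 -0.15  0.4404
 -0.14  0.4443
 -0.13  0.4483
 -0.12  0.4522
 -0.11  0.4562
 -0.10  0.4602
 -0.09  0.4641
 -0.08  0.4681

σ√T = 0.4 × 0.8660 = 0.3464
d₁ = [ln(192/182) + (0.058 + 0.4²/2)·0.75] / 0.3464 = [0.0535 + 0.1035] / 0.3464 = 0.4532 ≈ 0.45
d₂ = d₁ − σ√T = 0.4532 − 0.3464 = 0.1068 ≈ 0.11
exp(−rT) = exp(−0.058·0.75) = 0.9574
N(−d₂) = N(-0.11) = 0.4562;  N(−d₁) = N(-0.45) = 0.3264
P = 182·0.9574·0.4562 − 192·0.3264 = 79.4914 − 62.6688 = 16.8226

$16.82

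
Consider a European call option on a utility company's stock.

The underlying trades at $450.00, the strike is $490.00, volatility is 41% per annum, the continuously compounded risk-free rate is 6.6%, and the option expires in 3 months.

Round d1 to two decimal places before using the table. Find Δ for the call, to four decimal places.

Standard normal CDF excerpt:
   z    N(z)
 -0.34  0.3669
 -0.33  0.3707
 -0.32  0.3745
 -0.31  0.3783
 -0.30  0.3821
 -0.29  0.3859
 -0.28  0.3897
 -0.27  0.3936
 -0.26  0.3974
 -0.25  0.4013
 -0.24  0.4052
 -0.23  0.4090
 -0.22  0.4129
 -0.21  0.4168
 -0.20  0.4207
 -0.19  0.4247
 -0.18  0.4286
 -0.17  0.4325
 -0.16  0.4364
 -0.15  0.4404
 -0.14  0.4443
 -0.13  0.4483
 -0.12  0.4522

0.4090

σ√T = 0.41·√0.25 = 0.2050
d₁ = [ln(450/490) + (0.066 + 0.41²/2)·0.25] / 0.2050 = [-0.0852 + 0.0375] / 0.2050 = -0.2324 → -0.23
N(d₁) = N(-0.23) = 0.4090
Δ_call = N(d₁) = 0.4090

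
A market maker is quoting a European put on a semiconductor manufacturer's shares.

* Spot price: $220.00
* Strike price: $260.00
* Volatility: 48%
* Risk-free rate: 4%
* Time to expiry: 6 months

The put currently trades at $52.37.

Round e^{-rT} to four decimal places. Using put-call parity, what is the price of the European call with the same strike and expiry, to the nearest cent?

$17.52

exp(−rT) = exp(−0.04·0.5) = 0.9802
Put-call parity: C − P = S − K·e^(−rT) = 220 − 260·0.9802 = 220 − 254.8520 = -34.8520
C = P + (C − P) = 52.37 + (-34.8520) = 17.5180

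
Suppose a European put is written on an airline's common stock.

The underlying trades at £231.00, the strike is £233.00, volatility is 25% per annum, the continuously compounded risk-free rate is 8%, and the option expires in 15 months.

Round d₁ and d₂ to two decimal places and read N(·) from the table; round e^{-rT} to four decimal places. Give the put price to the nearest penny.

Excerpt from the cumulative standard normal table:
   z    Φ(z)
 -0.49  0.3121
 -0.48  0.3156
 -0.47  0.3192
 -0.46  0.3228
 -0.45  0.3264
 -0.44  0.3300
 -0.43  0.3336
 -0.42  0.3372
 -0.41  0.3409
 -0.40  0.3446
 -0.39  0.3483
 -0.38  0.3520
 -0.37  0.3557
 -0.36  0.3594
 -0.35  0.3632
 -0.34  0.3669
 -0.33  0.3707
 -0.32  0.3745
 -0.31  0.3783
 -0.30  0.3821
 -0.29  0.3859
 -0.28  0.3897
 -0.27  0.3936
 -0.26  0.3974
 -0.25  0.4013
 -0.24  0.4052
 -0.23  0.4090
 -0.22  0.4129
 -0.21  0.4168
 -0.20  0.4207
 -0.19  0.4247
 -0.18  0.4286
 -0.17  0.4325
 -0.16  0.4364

£15.80

T = 1.25;  σ√T = 0.2795
d₁ = [ln(231/233) + (0.08 + 0.25²/2)·1.25] / 0.2795 = [-0.0086 + 0.1391] / 0.2795 = 0.4667 ⇒ 0.47
d₂ = d₁ − σ√T = 0.4667 − 0.2795 = 0.1872 ⇒ 0.19
exp(−rT) = exp(−0.08·1.25) = 0.9048
P = 233·0.9048·N(-0.19) − 231·N(-0.47) = 233·0.9048·0.4247 − 231·0.3192 = 89.5346 − 73.7352 = 15.7994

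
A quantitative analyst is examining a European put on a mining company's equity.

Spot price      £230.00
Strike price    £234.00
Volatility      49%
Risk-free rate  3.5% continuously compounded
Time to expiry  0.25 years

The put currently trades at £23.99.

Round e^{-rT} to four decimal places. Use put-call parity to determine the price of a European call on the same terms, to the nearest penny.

£22.03

exp(−rT) = exp(−0.035·0.25) = 0.9913
Put-call parity: C − P = S − K·e^(−rT) = 230 − 234·0.9913 = 230 − 231.9642 = -1.9642
C = P + (C − P) = 23.99 + (-1.9642) = 22.0258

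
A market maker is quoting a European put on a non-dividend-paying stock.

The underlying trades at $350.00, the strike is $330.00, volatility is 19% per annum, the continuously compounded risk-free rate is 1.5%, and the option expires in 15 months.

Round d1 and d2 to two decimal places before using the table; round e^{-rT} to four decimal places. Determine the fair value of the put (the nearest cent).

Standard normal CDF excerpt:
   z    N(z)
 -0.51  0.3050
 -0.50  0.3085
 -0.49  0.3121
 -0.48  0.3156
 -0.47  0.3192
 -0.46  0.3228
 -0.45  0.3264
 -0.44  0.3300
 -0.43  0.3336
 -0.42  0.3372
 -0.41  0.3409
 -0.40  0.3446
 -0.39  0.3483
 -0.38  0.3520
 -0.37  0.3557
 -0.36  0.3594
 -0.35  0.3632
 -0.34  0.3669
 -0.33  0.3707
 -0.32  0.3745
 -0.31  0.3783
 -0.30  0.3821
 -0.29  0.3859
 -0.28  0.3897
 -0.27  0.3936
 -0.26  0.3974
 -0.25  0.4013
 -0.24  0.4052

$16.98

σ√T = 0.19·√1.25 = 0.2124
d₁ = [ln(350/330) + (0.015 + 0.19²/2)·1.25] / 0.2124 = [0.0588 + 0.0413] / 0.2124 = 0.4715 which rounds to 0.47
d₂ = d₁ − σ√T = 0.4715 − 0.2124 = 0.2590 which rounds to 0.26
exp(−rT) = exp(−0.015·1.25) = 0.9814
N(−d₂) = N(-0.26) = 0.3974;  N(−d₁) = N(-0.47) = 0.3192
P = 330·0.9814·0.3974 − 350·0.3192 = 128.7028 − 111.7200 = 16.9828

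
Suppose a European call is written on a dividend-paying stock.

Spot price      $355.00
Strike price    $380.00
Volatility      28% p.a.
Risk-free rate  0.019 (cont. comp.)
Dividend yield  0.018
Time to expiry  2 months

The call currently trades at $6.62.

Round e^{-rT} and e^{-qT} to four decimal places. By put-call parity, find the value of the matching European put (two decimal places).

e^(−qT) = e^(−0.018·0.1667) = 0.9970;  e^(−rT) = e^(−0.019·0.1667) = 0.9968
Put-call parity: C − P = S·e^(−qT) − K·e^(−rT) = 355·0.9970 − 380·0.9968 = 353.9350 − 378.7840 = -24.8490
P = C − (C − P) = 6.62 − (-24.8490) = 31.4690

$31.47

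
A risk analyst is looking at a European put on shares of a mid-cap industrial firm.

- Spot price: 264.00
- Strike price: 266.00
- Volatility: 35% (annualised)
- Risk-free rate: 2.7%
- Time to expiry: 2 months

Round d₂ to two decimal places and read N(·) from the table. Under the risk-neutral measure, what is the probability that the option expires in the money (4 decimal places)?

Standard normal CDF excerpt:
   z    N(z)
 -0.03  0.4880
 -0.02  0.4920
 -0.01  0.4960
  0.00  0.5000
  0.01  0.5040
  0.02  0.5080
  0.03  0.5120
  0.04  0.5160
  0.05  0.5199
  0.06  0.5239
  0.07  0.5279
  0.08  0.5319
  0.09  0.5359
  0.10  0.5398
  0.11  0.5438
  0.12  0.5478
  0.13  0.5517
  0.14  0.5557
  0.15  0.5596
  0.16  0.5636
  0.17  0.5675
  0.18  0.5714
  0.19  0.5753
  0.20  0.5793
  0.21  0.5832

0.5359

σ√T = 0.35·√0.1667 = 0.1429
d₁ = [ln(264/266) + (0.027 + 0.35²/2)·0.1667] / 0.1429 = [-0.0075 + 0.0147] / 0.1429 = 0.0501 ⇒ 0.05
d₂ = d₁ − σ√T = 0.0501 − 0.1429 = -0.0928 ⇒ -0.09
Risk-neutral Pr[S_T < K] = N(−d₂) = N(0.09) = 0.5359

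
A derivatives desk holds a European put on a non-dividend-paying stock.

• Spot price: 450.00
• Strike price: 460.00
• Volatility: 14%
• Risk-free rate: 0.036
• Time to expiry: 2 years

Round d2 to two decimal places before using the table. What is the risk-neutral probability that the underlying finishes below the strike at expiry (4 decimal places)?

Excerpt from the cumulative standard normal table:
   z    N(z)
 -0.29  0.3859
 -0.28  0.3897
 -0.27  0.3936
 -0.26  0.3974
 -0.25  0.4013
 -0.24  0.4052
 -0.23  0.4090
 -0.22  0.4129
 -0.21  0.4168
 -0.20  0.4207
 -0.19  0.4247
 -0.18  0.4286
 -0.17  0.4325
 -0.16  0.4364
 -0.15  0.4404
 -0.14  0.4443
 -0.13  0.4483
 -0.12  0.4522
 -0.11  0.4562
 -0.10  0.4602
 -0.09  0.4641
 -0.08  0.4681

0.4404

σ√T = 0.14·√2 = 0.1980
d₁ = [ln(450/460) + (0.036 + 0.14²/2)·2] / 0.1980 = [-0.0220 + 0.0916] / 0.1980 = 0.3516 ≈ 0.35
d₂ = d₁ − σ√T = 0.3516 − 0.1980 = 0.1536 ≈ 0.15
Risk-neutral Pr[S_T < K] = N(−d₂) = N(-0.15) = 0.4404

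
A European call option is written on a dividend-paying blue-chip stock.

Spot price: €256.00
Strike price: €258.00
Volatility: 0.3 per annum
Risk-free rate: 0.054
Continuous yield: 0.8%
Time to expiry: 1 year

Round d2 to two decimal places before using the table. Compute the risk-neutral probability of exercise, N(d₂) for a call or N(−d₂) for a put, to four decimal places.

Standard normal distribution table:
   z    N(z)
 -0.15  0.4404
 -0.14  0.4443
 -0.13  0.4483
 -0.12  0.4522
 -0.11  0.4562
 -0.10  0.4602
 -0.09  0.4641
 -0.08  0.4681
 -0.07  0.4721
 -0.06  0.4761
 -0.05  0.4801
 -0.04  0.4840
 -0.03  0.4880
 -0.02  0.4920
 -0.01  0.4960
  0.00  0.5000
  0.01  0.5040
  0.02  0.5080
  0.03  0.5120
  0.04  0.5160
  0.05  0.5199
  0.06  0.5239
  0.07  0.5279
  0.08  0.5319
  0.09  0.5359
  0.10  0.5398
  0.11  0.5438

T = 1;  σ√T = 0.3000
d₁ = [ln(256/258) + (0.054 − 0.008 + 0.3²/2)·1] / 0.3000 = [-0.0078 + 0.0910] / 0.3000 = 0.2774 ≈ 0.28
d₂ = d₁ − σ√T = 0.2774 − 0.3000 = -0.0226 ≈ -0.02
Pr(exercise) under Q = N(d₂) = 0.4920

0.4920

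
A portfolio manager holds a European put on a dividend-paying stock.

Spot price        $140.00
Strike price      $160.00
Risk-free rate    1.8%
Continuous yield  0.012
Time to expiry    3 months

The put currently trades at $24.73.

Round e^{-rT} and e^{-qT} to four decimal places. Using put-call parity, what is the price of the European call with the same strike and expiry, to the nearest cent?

$5.03

e^(−qT) = e^(−0.012·0.25) = 0.9970;  e^(−rT) = e^(−0.018·0.25) = 0.9955
Put-call parity: C − P = S·e^(−qT) − K·e^(−rT) = 140·0.9970 − 160·0.9955 = 139.5800 − 159.2800 = -19.7000
C = P + (C − P) = 24.73 + (-19.7000) = 5.0300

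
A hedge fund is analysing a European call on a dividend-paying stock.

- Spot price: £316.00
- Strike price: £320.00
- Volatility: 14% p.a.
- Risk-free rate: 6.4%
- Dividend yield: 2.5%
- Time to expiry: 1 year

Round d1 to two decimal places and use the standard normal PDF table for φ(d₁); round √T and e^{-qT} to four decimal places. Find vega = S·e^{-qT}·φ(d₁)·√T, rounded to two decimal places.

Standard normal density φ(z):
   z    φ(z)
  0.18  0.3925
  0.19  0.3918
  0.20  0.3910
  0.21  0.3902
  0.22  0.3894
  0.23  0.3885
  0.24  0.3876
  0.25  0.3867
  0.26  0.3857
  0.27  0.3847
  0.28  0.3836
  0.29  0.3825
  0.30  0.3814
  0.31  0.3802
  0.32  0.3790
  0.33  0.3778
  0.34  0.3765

σ√T = 0.14·√1 = 0.1400
ln(S/K) + (r − q + σ²/2)T = ln(316/320) + (0.064 − 0.025 + 0.14²/2)·1 = -0.0126 + 0.0488 = 0.0362
d₁ = 0.0362 / 0.1400 = 0.2587 ⇒ 0.26
√T = √1 = 1.0000
φ(d₁) = φ(0.26) = 0.3857
e^(−qT) = e^(−0.025·1) = 0.9753
vega = S·e^(−qT)·φ(d₁)·√T = 316·0.9753·0.3857·1.0000 = 118.8707

118.87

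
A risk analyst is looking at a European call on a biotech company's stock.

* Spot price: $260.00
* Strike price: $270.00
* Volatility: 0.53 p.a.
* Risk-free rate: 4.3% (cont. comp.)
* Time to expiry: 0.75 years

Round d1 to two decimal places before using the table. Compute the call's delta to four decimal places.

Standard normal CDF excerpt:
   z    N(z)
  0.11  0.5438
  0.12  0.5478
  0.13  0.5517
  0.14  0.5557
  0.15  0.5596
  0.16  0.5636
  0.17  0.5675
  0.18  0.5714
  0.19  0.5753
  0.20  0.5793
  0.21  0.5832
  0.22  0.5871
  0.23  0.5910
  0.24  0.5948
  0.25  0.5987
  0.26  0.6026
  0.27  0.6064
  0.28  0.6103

0.5871

σ√T = 0.53·√0.75 = 0.4590
d₁ = [ln(260/270) + (0.043 + 0.53²/2)·0.75] / 0.4590 = [-0.0377 + 0.1376] / 0.4590 = 0.2175 which rounds to 0.22
N(d₁) = N(0.22) = 0.5871
Δ_call = N(d₁) = 0.5871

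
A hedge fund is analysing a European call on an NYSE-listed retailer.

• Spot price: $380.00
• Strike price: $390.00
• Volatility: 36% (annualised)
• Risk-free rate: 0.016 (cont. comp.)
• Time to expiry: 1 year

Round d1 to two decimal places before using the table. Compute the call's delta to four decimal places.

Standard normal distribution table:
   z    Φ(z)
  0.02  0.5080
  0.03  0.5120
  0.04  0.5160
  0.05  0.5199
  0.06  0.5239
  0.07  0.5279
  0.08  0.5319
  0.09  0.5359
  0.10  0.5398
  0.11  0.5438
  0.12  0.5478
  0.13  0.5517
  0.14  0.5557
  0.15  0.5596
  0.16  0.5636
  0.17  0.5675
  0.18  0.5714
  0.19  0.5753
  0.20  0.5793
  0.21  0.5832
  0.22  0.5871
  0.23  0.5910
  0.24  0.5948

0.5596

T = 1;  σ√T = 0.3600
d₁ = [ln(380/390) + (0.016 + 0.36²/2)·1] / 0.3600 = [-0.0260 + 0.0808] / 0.3600 = 0.1523 which rounds to 0.15
N(d₁) = N(0.15) = 0.5596
Δ_call = N(d₁) = 0.5596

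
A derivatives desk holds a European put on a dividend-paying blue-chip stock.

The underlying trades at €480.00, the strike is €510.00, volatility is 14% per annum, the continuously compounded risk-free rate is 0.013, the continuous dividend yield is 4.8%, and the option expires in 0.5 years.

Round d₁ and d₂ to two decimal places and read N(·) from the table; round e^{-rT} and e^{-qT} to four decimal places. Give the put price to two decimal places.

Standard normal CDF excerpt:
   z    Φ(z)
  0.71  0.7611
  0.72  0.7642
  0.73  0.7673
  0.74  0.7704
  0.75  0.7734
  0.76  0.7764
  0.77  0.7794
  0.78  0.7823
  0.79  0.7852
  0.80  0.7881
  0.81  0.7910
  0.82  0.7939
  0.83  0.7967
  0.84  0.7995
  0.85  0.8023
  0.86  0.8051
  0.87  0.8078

T = 0.5;  σ√T = 0.0990
d₁ = [ln(480/510) + (0.013 − 0.048 + 0.14²/2)·0.5] / 0.0990 = [-0.0606 − 0.0126] / 0.0990 = -0.7397 → -0.74
d₂ = d₁ − σ√T = -0.7397 − 0.0990 = -0.8387 → -0.84
exp(−qT) = exp(−0.048·0.5) = 0.9763;  exp(−rT) = exp(−0.013·0.5) = 0.9935
P = 510·0.9935·N(0.84) − 480·0.9763·N(0.74) = 510·0.9935·0.7995 − 480·0.9763·0.7704 = 405.0947 − 361.0279 = 44.0667

€44.07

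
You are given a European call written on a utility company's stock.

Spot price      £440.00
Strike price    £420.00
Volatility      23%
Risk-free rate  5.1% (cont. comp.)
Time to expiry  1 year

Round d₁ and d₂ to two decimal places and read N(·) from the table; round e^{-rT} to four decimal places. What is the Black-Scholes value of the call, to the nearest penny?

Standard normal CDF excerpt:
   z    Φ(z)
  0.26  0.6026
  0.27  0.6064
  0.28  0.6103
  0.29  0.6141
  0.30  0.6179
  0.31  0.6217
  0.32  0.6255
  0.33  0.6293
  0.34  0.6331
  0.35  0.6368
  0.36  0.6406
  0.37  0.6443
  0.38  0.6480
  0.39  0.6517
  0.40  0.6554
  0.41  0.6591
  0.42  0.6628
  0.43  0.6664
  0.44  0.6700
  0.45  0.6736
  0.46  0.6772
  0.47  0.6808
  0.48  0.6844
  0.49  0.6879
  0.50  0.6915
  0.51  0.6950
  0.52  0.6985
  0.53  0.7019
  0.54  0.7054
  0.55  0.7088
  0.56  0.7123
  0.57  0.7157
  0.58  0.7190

£62.24

T = 1;  σ√T = 0.2300
d₁ = [ln(440/420) + (0.051 + ½·0.23²)·1] / (σ√T) = (0.0465 + 0.0774) / 0.2300 = 0.5390 → 0.54
d₂ = 0.5390 − 0.2300 = 0.3090 → 0.31
exp(−rT) = exp(−0.051·1) = 0.9503
C = 440·N(0.54) − 420·0.9503·N(0.31) = 440·0.7054 − 420·0.9503·0.6217 = 310.3760 − 248.1366 = 62.2394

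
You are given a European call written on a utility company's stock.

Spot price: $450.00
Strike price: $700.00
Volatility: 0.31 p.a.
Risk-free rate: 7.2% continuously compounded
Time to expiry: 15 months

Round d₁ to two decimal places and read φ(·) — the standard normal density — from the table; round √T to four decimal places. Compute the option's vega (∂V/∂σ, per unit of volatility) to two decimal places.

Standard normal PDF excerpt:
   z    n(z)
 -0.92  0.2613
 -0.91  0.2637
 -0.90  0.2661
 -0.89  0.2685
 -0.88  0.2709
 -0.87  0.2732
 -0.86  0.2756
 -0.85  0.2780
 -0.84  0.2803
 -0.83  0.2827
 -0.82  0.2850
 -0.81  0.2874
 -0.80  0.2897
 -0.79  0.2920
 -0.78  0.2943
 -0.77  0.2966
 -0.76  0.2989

141.02

σ√T = 0.31·√1.25 = 0.3466
d₁ = [ln(450/700) + (0.072 + 0.31²/2)·1.25] / 0.3466 = [-0.4418 + 0.1501] / 0.3466 = -0.8418 which rounds to -0.84
√T = √1.25 = 1.1180
φ(d₁) = φ(-0.84) = 0.2803
vega = S·φ(d₁)·√T = 450·0.2803·1.1180 = 141.0189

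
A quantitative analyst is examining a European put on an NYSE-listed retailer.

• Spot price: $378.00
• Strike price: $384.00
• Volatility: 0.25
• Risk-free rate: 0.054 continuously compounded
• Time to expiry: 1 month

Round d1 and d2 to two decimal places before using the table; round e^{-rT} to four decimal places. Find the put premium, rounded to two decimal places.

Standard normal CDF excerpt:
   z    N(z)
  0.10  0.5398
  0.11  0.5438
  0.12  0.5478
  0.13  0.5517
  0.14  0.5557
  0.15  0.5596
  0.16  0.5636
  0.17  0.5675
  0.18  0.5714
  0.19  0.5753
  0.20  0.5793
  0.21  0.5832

$12.85

σ√T = 0.25·√0.08333 = 0.0722
d₁ = [ln(378/384) + (0.054 + 0.25²/2)·0.08333] / 0.0722 = [-0.0157 + 0.0071] / 0.0722 = -0.1198 ⇒ -0.12
d₂ = d₁ − σ√T = -0.1198 − 0.0722 = -0.1919 ⇒ -0.19
exp(−rT) = exp(−0.054·0.08333) = 0.9955
N(−d₂) = N(0.19) = 0.5753;  N(−d₁) = N(0.12) = 0.5478
P = 384·0.9955·0.5753 − 378·0.5478 = 219.9211 − 207.0684 = 12.8527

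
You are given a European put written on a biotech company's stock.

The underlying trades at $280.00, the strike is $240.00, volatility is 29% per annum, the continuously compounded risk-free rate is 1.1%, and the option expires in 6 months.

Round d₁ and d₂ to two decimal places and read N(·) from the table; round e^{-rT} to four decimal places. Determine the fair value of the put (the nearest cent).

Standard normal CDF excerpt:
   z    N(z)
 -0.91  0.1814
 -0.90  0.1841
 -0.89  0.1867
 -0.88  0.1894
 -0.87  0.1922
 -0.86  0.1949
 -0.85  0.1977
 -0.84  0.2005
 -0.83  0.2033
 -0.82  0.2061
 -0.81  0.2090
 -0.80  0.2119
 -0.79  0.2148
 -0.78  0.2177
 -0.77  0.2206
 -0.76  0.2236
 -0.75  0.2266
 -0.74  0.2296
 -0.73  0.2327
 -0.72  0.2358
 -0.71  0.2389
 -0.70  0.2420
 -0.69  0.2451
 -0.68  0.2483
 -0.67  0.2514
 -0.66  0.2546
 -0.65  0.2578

σ√T = 0.29 × 0.7071 = 0.2051
d₁ = [ln(280/240) + (0.011 + 0.29²/2)·0.5] / 0.2051 = [0.1542 + 0.0265] / 0.2051 = 0.8811 which rounds to 0.88
d₂ = d₁ − σ√T = 0.8811 − 0.2051 = 0.6760 which rounds to 0.68
exp(−rT) = exp(−0.011·0.5) = 0.9945
P = 240·0.9945·N(-0.68) − 280·N(-0.88) = 240·0.9945·0.2483 − 280·0.1894 = 59.2642 − 53.0320 = 6.2322

$6.23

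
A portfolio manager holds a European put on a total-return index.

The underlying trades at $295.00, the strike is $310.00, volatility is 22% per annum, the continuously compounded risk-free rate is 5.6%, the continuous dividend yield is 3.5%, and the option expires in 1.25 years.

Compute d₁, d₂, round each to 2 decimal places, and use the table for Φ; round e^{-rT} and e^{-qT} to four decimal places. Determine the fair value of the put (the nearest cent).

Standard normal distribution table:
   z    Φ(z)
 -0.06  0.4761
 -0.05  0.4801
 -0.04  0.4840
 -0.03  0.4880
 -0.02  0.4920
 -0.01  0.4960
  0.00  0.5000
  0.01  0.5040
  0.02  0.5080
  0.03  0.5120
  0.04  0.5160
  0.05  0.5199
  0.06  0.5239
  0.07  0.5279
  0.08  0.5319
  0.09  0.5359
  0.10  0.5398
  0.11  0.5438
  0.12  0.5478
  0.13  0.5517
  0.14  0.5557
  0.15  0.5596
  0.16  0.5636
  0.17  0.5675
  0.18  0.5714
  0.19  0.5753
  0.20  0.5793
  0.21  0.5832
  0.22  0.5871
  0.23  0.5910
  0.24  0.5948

$31.90

T = 1.25;  σ√T = 0.2460
d₁ = [ln(295/310) + (0.056 − 0.035 + ½·0.22²)·1.25] / (σ√T) = (-0.0496 + 0.0565) / 0.2460 = 0.0281 which rounds to 0.03
d₂ = 0.0281 − 0.2460 = -0.2179 which rounds to -0.22
exp(−qT) = exp(−0.035·1.25) = 0.9572;  exp(−rT) = exp(−0.056·1.25) = 0.9324
N(−d₂) = N(0.22) = 0.5871;  N(−d₁) = N(-0.03) = 0.4880
P = 310·0.9324·0.5871 − 295·0.9572·0.4880 = 169.6977 − 137.7985 = 31.8992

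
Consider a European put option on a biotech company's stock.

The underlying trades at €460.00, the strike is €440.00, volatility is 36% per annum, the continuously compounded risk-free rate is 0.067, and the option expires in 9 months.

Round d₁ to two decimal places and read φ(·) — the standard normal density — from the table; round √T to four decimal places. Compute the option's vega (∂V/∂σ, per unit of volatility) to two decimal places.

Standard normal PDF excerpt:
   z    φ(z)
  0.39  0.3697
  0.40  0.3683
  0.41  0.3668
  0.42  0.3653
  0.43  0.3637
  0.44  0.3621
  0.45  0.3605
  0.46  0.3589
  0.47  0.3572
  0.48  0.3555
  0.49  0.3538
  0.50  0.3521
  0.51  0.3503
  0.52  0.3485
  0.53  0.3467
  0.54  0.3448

σ√T = 0.36·√0.75 = 0.3118
d₁ = [ln(460/440) + (0.067 + 0.36²/2)·0.75] / 0.3118 = [0.0445 + 0.0988] / 0.3118 = 0.4596 ⇒ 0.46
√T = √0.75 = 0.8660
φ(d₁) = φ(0.46) = 0.3589
vega = S·φ(d₁)·√T = 460·0.3589·0.8660 = 142.9714
(The call has the same vega.)

142.97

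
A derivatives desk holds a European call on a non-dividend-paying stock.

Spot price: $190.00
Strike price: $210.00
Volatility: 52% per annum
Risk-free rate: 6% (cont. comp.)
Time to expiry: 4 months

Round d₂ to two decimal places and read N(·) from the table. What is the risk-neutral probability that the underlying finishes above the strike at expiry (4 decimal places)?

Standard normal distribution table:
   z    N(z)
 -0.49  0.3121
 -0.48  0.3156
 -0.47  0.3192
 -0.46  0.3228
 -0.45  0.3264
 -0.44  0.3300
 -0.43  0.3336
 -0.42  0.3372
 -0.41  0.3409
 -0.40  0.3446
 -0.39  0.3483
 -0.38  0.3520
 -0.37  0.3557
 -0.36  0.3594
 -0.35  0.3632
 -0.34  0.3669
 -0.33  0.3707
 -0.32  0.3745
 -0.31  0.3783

0.3372

T = 0.3333;  σ√T = 0.3002
d₁ = [ln(190/210) + (0.06 + 0.52²/2)·0.3333] / 0.3002 = [-0.1001 + 0.0651] / 0.3002 = -0.1166 ≈ -0.12
d₂ = d₁ − σ√T = -0.1166 − 0.3002 = -0.4169 ≈ -0.42
Pr(exercise) under Q = N(d₂) = 0.3372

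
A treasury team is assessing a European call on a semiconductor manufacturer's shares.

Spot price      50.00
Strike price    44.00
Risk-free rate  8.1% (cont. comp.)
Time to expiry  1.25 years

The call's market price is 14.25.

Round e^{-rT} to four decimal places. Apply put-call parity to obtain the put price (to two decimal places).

e^(−rT) = e^(−0.081·1.25) = 0.9037
Put-call parity: C − P = S − K·e^(−rT) = 50 − 44·0.9037 = 50 − 39.7628 = 10.2372
P = C − (C − P) = 14.25 − (10.2372) = 4.0128

4.01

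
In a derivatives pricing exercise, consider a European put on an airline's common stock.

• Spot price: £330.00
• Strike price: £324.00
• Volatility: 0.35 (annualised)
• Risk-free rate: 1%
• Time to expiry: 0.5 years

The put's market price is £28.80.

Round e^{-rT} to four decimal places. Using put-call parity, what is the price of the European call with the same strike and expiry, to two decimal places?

e^(−rT) = e^(−0.01·0.5) = 0.9950
Put-call parity: C − P = S − K·e^(−rT) = 330 − 324·0.9950 = 330 − 322.3800 = 7.6200
C = P + (C − P) = 28.80 + (7.6200) = 36.4200

£36.42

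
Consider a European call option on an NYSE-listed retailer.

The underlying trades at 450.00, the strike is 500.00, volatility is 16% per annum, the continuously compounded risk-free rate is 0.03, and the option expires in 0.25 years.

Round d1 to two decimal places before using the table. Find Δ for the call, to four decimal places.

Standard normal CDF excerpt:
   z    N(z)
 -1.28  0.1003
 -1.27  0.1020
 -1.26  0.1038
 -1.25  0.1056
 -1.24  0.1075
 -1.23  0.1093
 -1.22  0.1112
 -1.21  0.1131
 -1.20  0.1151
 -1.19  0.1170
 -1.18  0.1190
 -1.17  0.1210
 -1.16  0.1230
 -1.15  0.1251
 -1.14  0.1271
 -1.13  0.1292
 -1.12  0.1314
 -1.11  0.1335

0.1190

σ√T = 0.16·√0.25 = 0.0800
d₁ = [ln(450/500) + (0.03 + ½·0.16²)·0.25] / (σ√T) = (-0.1054 + 0.0107) / 0.0800 = -1.1833 ⇒ -1.18
N(d₁) = N(-1.18) = 0.1190
Δ_call = N(d₁) = 0.1190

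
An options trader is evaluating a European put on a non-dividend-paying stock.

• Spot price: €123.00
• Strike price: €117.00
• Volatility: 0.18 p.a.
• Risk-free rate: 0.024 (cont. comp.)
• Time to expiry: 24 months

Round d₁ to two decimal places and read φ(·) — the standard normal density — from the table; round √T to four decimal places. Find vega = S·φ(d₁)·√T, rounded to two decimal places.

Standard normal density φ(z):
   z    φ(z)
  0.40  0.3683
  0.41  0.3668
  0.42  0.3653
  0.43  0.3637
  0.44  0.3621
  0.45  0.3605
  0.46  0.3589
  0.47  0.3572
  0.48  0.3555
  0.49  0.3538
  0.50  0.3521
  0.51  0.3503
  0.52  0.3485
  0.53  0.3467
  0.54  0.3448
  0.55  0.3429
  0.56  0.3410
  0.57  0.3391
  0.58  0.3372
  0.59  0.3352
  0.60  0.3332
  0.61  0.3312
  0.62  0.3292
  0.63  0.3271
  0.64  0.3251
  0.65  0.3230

60.93

σ√T = 0.18·√2 = 0.2546
ln(S/K) + (r + σ²/2)T = ln(123/117) + (0.024 + 0.18²/2)·2 = 0.0500 + 0.0804 = 0.1304
d₁ = 0.1304 / 0.2546 = 0.5123 ⇒ 0.51
√T = √2 = 1.4142
φ(d₁) = φ(0.51) = 0.3503
vega = S·φ(d₁)·√T = 123·0.3503·1.4142 = 60.9335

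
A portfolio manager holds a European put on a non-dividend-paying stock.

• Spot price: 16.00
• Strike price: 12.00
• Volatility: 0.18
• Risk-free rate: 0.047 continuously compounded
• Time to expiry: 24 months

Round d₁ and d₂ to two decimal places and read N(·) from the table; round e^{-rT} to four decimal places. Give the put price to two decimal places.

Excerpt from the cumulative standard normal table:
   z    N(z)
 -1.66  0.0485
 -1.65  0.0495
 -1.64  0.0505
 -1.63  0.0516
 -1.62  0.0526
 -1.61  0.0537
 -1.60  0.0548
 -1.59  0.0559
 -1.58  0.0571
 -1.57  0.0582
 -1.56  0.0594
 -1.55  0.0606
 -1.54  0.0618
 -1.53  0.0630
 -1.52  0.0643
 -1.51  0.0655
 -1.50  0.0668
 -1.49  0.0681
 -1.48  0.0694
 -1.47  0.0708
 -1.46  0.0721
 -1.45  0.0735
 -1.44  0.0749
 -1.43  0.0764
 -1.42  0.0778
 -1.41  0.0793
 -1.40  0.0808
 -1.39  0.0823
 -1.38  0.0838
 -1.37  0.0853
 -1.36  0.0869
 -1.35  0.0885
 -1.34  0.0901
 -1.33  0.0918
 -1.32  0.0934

0.11

σ√T = 0.18 × 1.4142 = 0.2546
d₁ = [ln(16/12) + (0.047 + 0.18²/2)·2] / 0.2546 = [0.2877 + 0.1264] / 0.2546 = 1.6267 → 1.63
d₂ = d₁ − σ√T = 1.6267 − 0.2546 = 1.3721 → 1.37
e^(−rT) = e^(−0.047·2) = 0.9103
N(−d₂) = N(-1.37) = 0.0853;  N(−d₁) = N(-1.63) = 0.0516
P = 12·0.9103·0.0853 − 16·0.0516 = 0.9318 − 0.8256 = 0.1062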